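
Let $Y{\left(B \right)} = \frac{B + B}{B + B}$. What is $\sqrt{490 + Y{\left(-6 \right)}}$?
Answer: $\sqrt{491} \approx 22.159$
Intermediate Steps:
$Y{\left(B \right)} = 1$ ($Y{\left(B \right)} = \frac{2 B}{2 B} = 2 B \frac{1}{2 B} = 1$)
$\sqrt{490 + Y{\left(-6 \right)}} = \sqrt{490 + 1} = \sqrt{491}$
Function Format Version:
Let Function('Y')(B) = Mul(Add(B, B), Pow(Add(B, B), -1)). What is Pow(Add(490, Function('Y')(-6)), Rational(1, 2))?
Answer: Pow(491, Rational(1, 2)) ≈ 22.159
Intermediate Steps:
Function('Y')(B) = 1 (Function('Y')(B) = Mul(Mul(2, B), Pow(Mul(2, B), -1)) = Mul(Mul(2, B), Mul(Rational(1, 2), Pow(B, -1))) = 1)
Pow(Add(490, Function('Y')(-6)), Rational(1, 2)) = Pow(Add(490, 1), Rational(1, 2)) = Pow(491, Rational(1, 2))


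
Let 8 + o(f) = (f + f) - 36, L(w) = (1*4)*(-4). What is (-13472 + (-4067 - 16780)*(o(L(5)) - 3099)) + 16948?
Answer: 66192701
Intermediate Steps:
L(w) = -16 (L(w) = 4*(-4) = -16)
o(f) = -44 + 2*f (o(f) = -8 + ((f + f) - 36) = -8 + (2*f - 36) = -8 + (-36 + 2*f) = -44 + 2*f)
(-13472 + (-4067 - 16780)*(o(L(5)) - 3099)) + 16948 = (-13472 + (-4067 - 16780)*((-44 + 2*(-16)) - 3099)) + 16948 = (-13472 - 20847*((-44 - 32) - 3099)) + 16948 = (-13472 - 20847*(-76 - 3099)) + 16948 = (-13472 - 20847*(-3175)) + 16948 = (-13472 + 66189225) + 16948 = 66175753 + 16948 = 66192701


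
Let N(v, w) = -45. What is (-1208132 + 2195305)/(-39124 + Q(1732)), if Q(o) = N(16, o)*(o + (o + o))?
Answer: -987173/272944 ≈ -3.6168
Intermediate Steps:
Q(o) = -135*o (Q(o) = -45*(o + (o + o)) = -45*(o + 2*o) = -135*o)
(-1208132 + 2195305)/(-39124 + Q(1732)) = (-1208132 + 2195305)/(-39124 - 135*1732) = 987173/(-39124 - 233820) = 987173/(-272944) = 987173*(-1/272944) = -987173/272944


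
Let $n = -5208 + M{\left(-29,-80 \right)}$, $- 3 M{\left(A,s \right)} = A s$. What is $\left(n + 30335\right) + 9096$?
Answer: $\frac{100349}{3} \approx 33450.0$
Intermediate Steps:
$M{\left(A,s \right)} = - \frac{A s}{3}$
$n = - \frac{17944}{3}$ ($n = -5208 - \left(- \frac{29}{3}\right) \left(-80\right) = -5208 - \frac{2320}{3} = - \frac{17944}{3} \approx -5981.3$)
$\left(n + 30335\right) + 9096 = \left(- \frac{17944}{3} + 30335\right) + 9096 = \frac{73061}{3} + 9096 = \frac{100349}{3}$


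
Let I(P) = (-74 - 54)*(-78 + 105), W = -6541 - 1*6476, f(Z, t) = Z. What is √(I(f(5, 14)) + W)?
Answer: 17*I*√57 ≈ 128.35*I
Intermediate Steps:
W = -13017 (W = -6541 - 6476 = -13017)
I(P) = -3456 (I(P) = -128*27 = -3456)
√(I(f(5, 14)) + W) = √(-3456 - 13017) = √(-16473) = 17*I*√57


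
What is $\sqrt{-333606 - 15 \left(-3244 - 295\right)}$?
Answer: $3 i \sqrt{31169} \approx 529.64 i$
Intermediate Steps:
$\sqrt{-333606 - 15 \left(-3244 - 295\right)} = \sqrt{-333606 - -53085} = \sqrt{-333606 + 53085} = \sqrt{-280521} = 3 i \sqrt{31169}$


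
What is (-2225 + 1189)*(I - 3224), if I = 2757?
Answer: 483812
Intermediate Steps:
(-2225 + 1189)*(I - 3224) = (-2225 + 1189)*(2757 - 3224) = -1036*(-467) = 483812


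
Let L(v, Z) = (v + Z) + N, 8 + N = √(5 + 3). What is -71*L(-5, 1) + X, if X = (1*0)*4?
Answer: 852 - 142*√2 ≈ 651.18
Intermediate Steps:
N = -8 + 2*√2 (N = -8 + √(5 + 3) = -8 + √8 = -8 + 2*√2 ≈ -5.1716)
X = 0 (X = 0*4 = 0)
L(v, Z) = -8 + Z + v + 2*√2 (L(v, Z) = (v + Z) + (-8 + 2*√2) = (Z + v) + (-8 + 2*√2) = -8 + Z + v + 2*√2)
-71*L(-5, 1) + X = -71*(-8 + 1 - 5 + 2*√2) + 0 = -71*(-12 + 2*√2) + 0 = (852 - 142*√2) + 0 = 852 - 142*√2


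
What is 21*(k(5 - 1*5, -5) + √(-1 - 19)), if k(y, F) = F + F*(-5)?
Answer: 420 + 42*I*√5 ≈ 420.0 + 93.915*I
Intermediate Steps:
k(y, F) = -4*F (k(y, F) = F - 5*F = -4*F)
21*(k(5 - 1*5, -5) + √(-1 - 19)) = 21*(-4*(-5) + √(-1 - 19)) = 21*(20 + √(-20)) = 21*(20 + 2*I*√5) = 420 + 42*I*√5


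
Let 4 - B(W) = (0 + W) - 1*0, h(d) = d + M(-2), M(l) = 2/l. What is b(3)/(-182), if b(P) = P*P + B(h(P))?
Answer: -11/182 ≈ -0.060440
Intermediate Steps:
h(d) = -1 + d (h(d) = d + 2/(-2) = d + 2*(-1/2) = d - 1 = -1 + d)
B(W) = 4 - W (B(W) = 4 - ((0 + W) - 1*0) = 4 - (W + 0) = 4 - W)
b(P) = 5 + P**2 - P (b(P) = P*P + (4 - (-1 + P)) = P**2 + (4 + (1 - P)) = P**2 + (5 - P) = 5 + P**2 - P)
b(3)/(-182) = (5 + 3**2 - 1*3)/(-182) = -(5 + 9 - 3)/182 = -1/182*11 = -11/182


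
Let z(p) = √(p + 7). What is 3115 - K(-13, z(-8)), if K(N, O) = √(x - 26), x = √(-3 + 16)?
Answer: 3115 - √(-26 + √13) ≈ 3115.0 - 4.7323*I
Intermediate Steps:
z(p) = √(7 + p)
x = √13 ≈ 3.6056
K(N, O) = √(-26 + √13) (K(N, O) = √(√13 - 26) = √(-26 + √13))
3115 - K(-13, z(-8)) = 3115 - √(-26 + √13)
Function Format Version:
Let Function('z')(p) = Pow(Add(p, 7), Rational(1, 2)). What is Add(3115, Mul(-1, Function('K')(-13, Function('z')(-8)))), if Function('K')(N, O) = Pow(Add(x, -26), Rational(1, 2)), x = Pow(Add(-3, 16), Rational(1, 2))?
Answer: Add(3115, Mul(-1, Pow(Add(-26, Pow(13, Rational(1, 2))), Rational(1, 2)))) ≈ Add(3115.0, Mul(-4.7323, I))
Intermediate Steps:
Function('z')(p) = Pow(Add(7, p), Rational(1, 2))
x = Pow(13, Rational(1, 2)) ≈ 3.6056
Function('K')(N, O) = Pow(Add(-26, Pow(13, Rational(1, 2))), Rational(1, 2)) (Function('K')(N, O) = Pow(Add(Pow(13, Rational(1, 2)), -26), Rational(1, 2)) = Pow(Add(-26, Pow(13, Rational(1, 2))), Rational(1, 2)))
Add(3115, Mul(-1, Function('K')(-13, Function('z')(-8)))) = Add(3115, Mul(-1, Pow(Add(-26, Pow(13, Rational(1, 2))), Rational(1, 2))))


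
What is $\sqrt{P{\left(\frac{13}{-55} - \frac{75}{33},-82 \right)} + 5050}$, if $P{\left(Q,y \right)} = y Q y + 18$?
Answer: $\frac{2 i \sqrt{8926115}}{55} \approx 108.64 i$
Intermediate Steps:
$P{\left(Q,y \right)} = 18 + Q y^{2}$ ($P{\left(Q,y \right)} = Q y y + 18 = Q y^{2} + 18 = 18 + Q y^{2}$)
$\sqrt{P{\left(\frac{13}{-55} - \frac{75}{33},-82 \right)} + 5050} = \sqrt{\left(18 + \left(\frac{13}{-55} - \frac{75}{33}\right) \left(-82\right)^{2}\right) + 5050} = \sqrt{\left(18 + \left(13 \left(- \frac{1}{55}\right) - \frac{25}{11}\right) 6724\right) + 5050} = \sqrt{\left(18 + \left(- \frac{13}{55} - \frac{25}{11}\right) 6724\right) + 5050} = \sqrt{\left(18 - \frac{927912}{55}\right) + 5050} = \sqrt{- \frac{926922}{55} + 5050} = \sqrt{- \frac{649172}{55}} = \frac{2 i \sqrt{8926115}}{55}$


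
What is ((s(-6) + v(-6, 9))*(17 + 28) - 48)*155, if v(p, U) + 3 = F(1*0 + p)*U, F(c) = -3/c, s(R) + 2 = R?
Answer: -105555/2 ≈ -52778.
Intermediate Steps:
s(R) = -2 + R
v(p, U) = -3 - 3*U/p (v(p, U) = -3 + (-3/(1*0 + p))*U = -3 + (-3/(0 + p))*U = -3 + (-3/p)*U = -3 - 3*U/p)
((s(-6) + v(-6, 9))*(17 + 28) - 48)*155 = (((-2 - 6) + (-3 - 3*9/(-6)))*(17 + 28) - 48)*155 = ((-8 + (-3 - 3*9*(-1/6)))*45 - 48)*155 = ((-8 + (-3 + 9/2))*45 - 48)*155 = ((-8 + 3/2)*45 - 48)*155 = (-13/2*45 - 48)*155 = (-585/2 - 48)*155 = -681/2*155 = -105555/2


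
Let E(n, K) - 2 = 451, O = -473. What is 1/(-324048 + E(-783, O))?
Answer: -1/323595 ≈ -3.0903e-6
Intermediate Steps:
E(n, K) = 453 (E(n, K) = 2 + 451 = 453)
1/(-324048 + E(-783, O)) = 1/(-324048 + 453) = 1/(-323595) = -1/323595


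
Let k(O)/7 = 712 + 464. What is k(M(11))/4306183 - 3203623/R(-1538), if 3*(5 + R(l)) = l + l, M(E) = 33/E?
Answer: 5912312306877/1901487379 ≈ 3109.3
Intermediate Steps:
R(l) = -5 + 2*l/3 (R(l) = -5 + (l + l)/3 = -5 + (2*l)/3 = -5 + 2*l/3)
k(O) = 8232 (k(O) = 7*(712 + 464) = 7*1176 = 8232)
k(M(11))/4306183 - 3203623/R(-1538) = 8232/4306183 - 3203623/(-5 + (⅔)*(-1538)) = 8232*(1/4306183) - 3203623/(-5 - 3076/3) = 1176/615169 - 3203623/(-3091/3) = 1176/615169 - 3203623*(-3/3091) = 1176/615169 + 9610869/3091 = 5912312306877/1901487379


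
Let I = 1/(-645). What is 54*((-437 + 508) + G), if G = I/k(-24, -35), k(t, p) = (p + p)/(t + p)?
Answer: 28850319/7525 ≈ 3833.9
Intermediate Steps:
k(t, p) = 2*p/(p + t) (k(t, p) = (2*p)/(p + t) = 2*p/(p + t))
I = -1/645 ≈ -0.0015504
G = -59/45150 (G = -1/(645*(2*(-35)/(-35 - 24))) = -1/(645*(2*(-35)/(-59))) = -1/(645*(2*(-35)*(-1/59))) = -1/(645*70/59) = -1/645*59/70 = -59/45150 ≈ -0.0013068)
54*((-437 + 508) + G) = 54*((-437 + 508) - 59/45150) = 54*(71 - 59/45150) = 54*(3205591/45150) = 28850319/7525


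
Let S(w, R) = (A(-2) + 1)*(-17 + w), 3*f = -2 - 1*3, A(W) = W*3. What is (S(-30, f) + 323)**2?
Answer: 311364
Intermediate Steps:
A(W) = 3*W
f = -5/3 (f = (-2 - 1*3)/3 = (-2 - 3)/3 = (1/3)*(-5) = -5/3 ≈ -1.6667)
S(w, R) = 85 - 5*w (S(w, R) = (3*(-2) + 1)*(-17 + w) = (-6 + 1)*(-17 + w) = -5*(-17 + w) = 85 - 5*w)
(S(-30, f) + 323)**2 = ((85 - 5*(-30)) + 323)**2 = ((85 + 150) + 323)**2 = (235 + 323)**2 = 558**2 = 311364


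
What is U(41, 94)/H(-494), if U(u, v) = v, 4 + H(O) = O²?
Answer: 47/122016 ≈ 0.00038520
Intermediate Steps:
H(O) = -4 + O²
U(41, 94)/H(-494) = 94/(-4 + (-494)²) = 94/(-4 + 244036) = 94/244032 = 94*(1/244032) = 47/122016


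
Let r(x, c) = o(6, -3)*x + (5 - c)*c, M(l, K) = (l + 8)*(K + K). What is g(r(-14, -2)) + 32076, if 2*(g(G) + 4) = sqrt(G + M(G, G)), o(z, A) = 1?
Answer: 32072 + sqrt(273) ≈ 32089.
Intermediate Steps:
M(l, K) = 2*K*(8 + l) (M(l, K) = (8 + l)*(2*K) = 2*K*(8 + l))
r(x, c) = x + c*(5 - c) (r(x, c) = 1*x + (5 - c)*c = x + c*(5 - c))
g(G) = -4 + sqrt(G + 2*G*(8 + G))/2
g(r(-14, -2)) + 32076 = (-4 + sqrt((-14 - 1*(-2)**2 + 5*(-2))*(17 + 2*(-14 - 1*(-2)**2 + 5*(-2))))/2) + 32076 = (-4 + sqrt((-14 - 1*4 - 10)*(17 + 2*(-14 - 1*4 - 10)))/2) + 32076 = (-4 + sqrt((-14 - 4 - 10)*(17 + 2*(-14 - 4 - 10)))/2) + 32076 = (-4 + sqrt(-28*(17 + 2*(-28)))/2) + 32076 = (-4 + sqrt(-28*(17 - 56))/2) + 32076 = (-4 + sqrt(-28*(-39))/2) + 32076 = (-4 + sqrt(1092)/2) + 32076 = (-4 + (2*sqrt(273))/2) + 32076 = (-4 + sqrt(273)) + 32076 = 32072 + sqrt(273)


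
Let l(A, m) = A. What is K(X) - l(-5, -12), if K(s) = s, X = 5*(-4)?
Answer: -15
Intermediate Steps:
X = -20
K(X) - l(-5, -12) = -20 - 1*(-5) = -20 + 5 = -15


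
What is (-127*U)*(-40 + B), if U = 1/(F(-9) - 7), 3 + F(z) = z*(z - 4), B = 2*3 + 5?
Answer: 3683/107 ≈ 34.421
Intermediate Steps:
B = 11 (B = 6 + 5 = 11)
F(z) = -3 + z*(-4 + z) (F(z) = -3 + z*(z - 4) = -3 + z*(-4 + z))
U = 1/107 (U = 1/((-3 + (-9)² - 4*(-9)) - 7) = 1/((-3 + 81 + 36) - 7) = 1/(114 - 7) = 1/107 ≈ 0.0093458)
(-127*U)*(-40 + B) = (-127*1/107)*(-40 + 11) = -127/107*(-29) = 3683/107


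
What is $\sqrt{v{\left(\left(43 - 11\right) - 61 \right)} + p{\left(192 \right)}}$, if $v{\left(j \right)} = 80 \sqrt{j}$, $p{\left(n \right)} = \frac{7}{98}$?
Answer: $\frac{\sqrt{14 + 15680 i \sqrt{29}}}{14} \approx 14.678 + 14.676 i$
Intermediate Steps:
$p{\left(n \right)} = \frac{1}{14}$ ($p{\left(n \right)} = 7 \cdot \frac{1}{98} = \frac{1}{14}$)
$\sqrt{v{\left(\left(43 - 11\right) - 61 \right)} + p{\left(192 \right)}} = \sqrt{80 \sqrt{\left(43 - 11\right) - 61} + \frac{1}{14}} = \sqrt{80 \sqrt{32 - 61} + \frac{1}{14}} = \sqrt{80 \sqrt{-29} + \frac{1}{14}} = \sqrt{80 i \sqrt{29} + \frac{1}{14}} = \sqrt{\frac{1}{14} + 80 i \sqrt{29}}$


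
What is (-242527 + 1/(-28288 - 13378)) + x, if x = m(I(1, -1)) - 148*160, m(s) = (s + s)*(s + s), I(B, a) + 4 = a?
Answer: -11087614263/41666 ≈ -2.6611e+5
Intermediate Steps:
I(B, a) = -4 + a
m(s) = 4*s² (m(s) = (2*s)*(2*s) = 4*s²)
x = -23580 (x = 4*(-4 - 1)² - 148*160 = 4*(-5)² - 23680 = 4*25 - 23680 = 100 - 23680 = -23580)
(-242527 + 1/(-28288 - 13378)) + x = (-242527 + 1/(-28288 - 13378)) - 23580 = (-242527 + 1/(-41666)) - 23580 = (-242527 - 1/41666) - 23580 = -10105129983/41666 - 23580 = -11087614263/41666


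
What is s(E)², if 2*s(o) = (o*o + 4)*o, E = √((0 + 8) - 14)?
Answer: -6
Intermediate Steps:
E = I*√6 (E = √(8 - 14) = √(-6) = I*√6 ≈ 2.4495*I)
s(o) = o*(4 + o²)/2 (s(o) = ((o*o + 4)*o)/2 = ((o² + 4)*o)/2 = ((4 + o²)*o)/2 = (o*(4 + o²))/2 = o*(4 + o²)/2)
s(E)² = ((I*√6)*(4 + (I*√6)²)/2)² = ((I*√6)*(4 - 6)/2)² = ((½)*(I*√6)*(-2))² = (-I*√6)² = -6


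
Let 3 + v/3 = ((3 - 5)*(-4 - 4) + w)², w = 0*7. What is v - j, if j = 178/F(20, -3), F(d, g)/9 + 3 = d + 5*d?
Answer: 799049/1053 ≈ 758.83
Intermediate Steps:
F(d, g) = -27 + 54*d (F(d, g) = -27 + 9*(d + 5*d) = -27 + 9*(6*d) = -27 + 54*d)
w = 0
j = 178/1053 (j = 178/(-27 + 54*20) = 178/(-27 + 1080) = 178/1053 ≈ 0.16904)
v = 759 (v = -9 + 3*((3 - 5)*(-4 - 4) + 0)² = -9 + 3*(-2*(-8) + 0)² = -9 + 3*(16 + 0)² = -9 + 3*16² = -9 + 3*256 = -9 + 768 = 759)
v - j = 759 - 1*178/1053 = 759 - 178/1053 = 799049/1053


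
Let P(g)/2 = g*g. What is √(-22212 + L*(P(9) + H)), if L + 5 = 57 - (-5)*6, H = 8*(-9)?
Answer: 12*I*√103 ≈ 121.79*I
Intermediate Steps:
H = -72
P(g) = 2*g² (P(g) = 2*(g*g) = 2*g²)
L = 82 (L = -5 + (57 - (-5)*6) = -5 + (57 - 1*(-30)) = -5 + (57 + 30) = -5 + 87 = 82)
√(-22212 + L*(P(9) + H)) = √(-22212 + 82*(2*9² - 72)) = √(-22212 + 82*(2*81 - 72)) = √(-22212 + 82*(162 - 72)) = √(-22212 + 82*90) = √(-22212 + 7380) = √(-14832) = 12*I*√103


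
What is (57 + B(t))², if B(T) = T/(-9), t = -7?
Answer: 270400/81 ≈ 3338.3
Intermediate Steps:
B(T) = -T/9 (B(T) = T*(-⅑) = -T/9)
(57 + B(t))² = (57 - ⅑*(-7))² = (57 + 7/9)² = (520/9)² = 270400/81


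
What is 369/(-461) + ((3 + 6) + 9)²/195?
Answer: 25803/29965 ≈ 0.86110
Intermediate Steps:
369/(-461) + ((3 + 6) + 9)²/195 = 369*(-1/461) + (9 + 9)²*(1/195) = -369/461 + 18²*(1/195) = -369/461 + 324*(1/195) = -369/461 + 108/65 = 25803/29965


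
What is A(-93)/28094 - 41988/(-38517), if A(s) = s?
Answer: 392009597/360698866 ≈ 1.0868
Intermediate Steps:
A(-93)/28094 - 41988/(-38517) = -93/28094 - 41988/(-38517) = -93*1/28094 - 41988*(-1/38517) = -93/28094 + 13996/12839 = 392009597/360698866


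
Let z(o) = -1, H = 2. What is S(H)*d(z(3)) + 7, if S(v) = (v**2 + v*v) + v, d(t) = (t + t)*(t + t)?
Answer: 47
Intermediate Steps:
d(t) = 4*t**2 (d(t) = (2*t)*(2*t) = 4*t**2)
S(v) = v + 2*v**2 (S(v) = (v**2 + v**2) + v = 2*v**2 + v = v + 2*v**2)
S(H)*d(z(3)) + 7 = (2*(1 + 2*2))*(4*(-1)**2) + 7 = (2*(1 + 4))*(4*1) + 7 = (2*5)*4 + 7 = 10*4 + 7 = 40 + 7 = 47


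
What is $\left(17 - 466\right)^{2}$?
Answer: $201601$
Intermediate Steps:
$\left(17 - 466\right)^{2} = \left(-449\right)^{2} = 201601$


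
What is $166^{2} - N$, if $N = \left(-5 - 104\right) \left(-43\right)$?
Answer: $22869$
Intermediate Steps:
$N = 4687$ ($N = \left(-109\right) \left(-43\right) = 4687$)
$166^{2} - N = 166^{2} - 4687 = 27556 - 4687 = 22869$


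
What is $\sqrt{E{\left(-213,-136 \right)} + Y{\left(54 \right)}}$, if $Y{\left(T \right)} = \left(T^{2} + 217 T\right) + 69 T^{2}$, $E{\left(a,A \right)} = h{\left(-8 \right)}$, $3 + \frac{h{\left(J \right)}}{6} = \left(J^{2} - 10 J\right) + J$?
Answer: $2 \sqrt{54159} \approx 465.44$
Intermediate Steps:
$h{\left(J \right)} = -18 - 54 J + 6 J^{2}$ ($h{\left(J \right)} = -18 + 6 \left(\left(J^{2} - 10 J\right) + J\right) = -18 + 6 \left(J^{2} - 9 J\right) = -18 + \left(- 54 J + 6 J^{2}\right) = -18 - 54 J + 6 J^{2}$)
$E{\left(a,A \right)} = 798$ ($E{\left(a,A \right)} = -18 - -432 + 6 \left(-8\right)^{2} = -18 + 432 + 6 \cdot 64 = -18 + 432 + 384 = 798$)
$Y{\left(T \right)} = 70 T^{2} + 217 T$
$\sqrt{E{\left(-213,-136 \right)} + Y{\left(54 \right)}} = \sqrt{798 + 7 \cdot 54 \left(31 + 10 \cdot 54\right)} = \sqrt{798 + 7 \cdot 54 \left(31 + 540\right)} = \sqrt{798 + 7 \cdot 54 \cdot 571} = \sqrt{798 + 215838} = \sqrt{216636} = 2 \sqrt{54159}$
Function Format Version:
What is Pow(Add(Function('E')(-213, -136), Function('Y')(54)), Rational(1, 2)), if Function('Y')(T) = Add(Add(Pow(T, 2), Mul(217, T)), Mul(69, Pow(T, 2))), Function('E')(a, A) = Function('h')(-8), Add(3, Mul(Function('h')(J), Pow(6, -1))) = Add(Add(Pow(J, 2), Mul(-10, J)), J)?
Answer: Mul(2, Pow(54159, Rational(1, 2))) ≈ 465.44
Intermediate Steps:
Function('h')(J) = Add(-18, Mul(-54, J), Mul(6, Pow(J, 2))) (Function('h')(J) = Add(-18, Mul(6, Add(Add(Pow(J, 2), Mul(-10, J)), J))) = Add(-18, Mul(6, Add(Pow(J, 2), Mul(-9, J)))) = Add(-18, Add(Mul(-54, J), Mul(6, Pow(J, 2)))) = Add(-18, Mul(-54, J), Mul(6, Pow(J, 2))))
Function('E')(a, A) = 798 (Function('E')(a, A) = Add(-18, Mul(-54, -8), Mul(6, Pow(-8, 2))) = Add(-18, 432, Mul(6, 64)) = Add(-18, 432, 384) = 798)
Function('Y')(T) = Add(Mul(70, Pow(T, 2)), Mul(217, T))
Pow(Add(Function('E')(-213, -136), Function('Y')(54)), Rational(1, 2)) = Pow(Add(798, Mul(7, 54, Add(31, Mul(10, 54)))), Rational(1, 2)) = Pow(Add(798, Mul(7, 54, Add(31, 540))), Rational(1, 2)) = Pow(Add(798, Mul(7, 54, 571)), Rational(1, 2)) = Pow(Add(798, 215838), Rational(1, 2)) = Pow(216636, Rational(1, 2)) = Mul(2, Pow(54159, Rational(1, 2)))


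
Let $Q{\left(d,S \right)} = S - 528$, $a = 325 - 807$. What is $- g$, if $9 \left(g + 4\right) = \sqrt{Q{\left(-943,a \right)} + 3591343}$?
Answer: $4 - \frac{\sqrt{3590333}}{9} \approx -206.54$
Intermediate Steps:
$a = -482$
$Q{\left(d,S \right)} = -528 + S$ ($Q{\left(d,S \right)} = S - 528 = -528 + S$)
$g = -4 + \frac{\sqrt{3590333}}{9}$ ($g = -4 + \frac{\sqrt{\left(-528 - 482\right) + 3591343}}{9} = -4 + \frac{\sqrt{-1010 + 3591343}}{9} = -4 + \frac{\sqrt{3590333}}{9} \approx 206.54$)
$- g = - (-4 + \frac{\sqrt{3590333}}{9}) = 4 - \frac{\sqrt{3590333}}{9}$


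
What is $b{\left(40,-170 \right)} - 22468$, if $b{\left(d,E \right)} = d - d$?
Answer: $-22468$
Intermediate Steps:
$b{\left(d,E \right)} = 0$
$b{\left(40,-170 \right)} - 22468 = 0 - 22468 = -22468$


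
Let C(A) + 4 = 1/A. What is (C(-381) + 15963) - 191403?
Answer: -66844165/381 ≈ -1.7544e+5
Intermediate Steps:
C(A) = -4 + 1/A
(C(-381) + 15963) - 191403 = ((-4 + 1/(-381)) + 15963) - 191403 = ((-4 - 1/381) + 15963) - 191403 = (-1525/381 + 15963) - 191403 = 6080378/381 - 191403 = -66844165/381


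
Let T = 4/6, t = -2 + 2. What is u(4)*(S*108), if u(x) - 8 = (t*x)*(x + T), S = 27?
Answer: 23328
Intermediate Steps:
t = 0
T = 2/3 (T = 4*(1/6) = 2/3 ≈ 0.66667)
u(x) = 8 (u(x) = 8 + (0*x)*(x + 2/3) = 8 + 0*(2/3 + x) = 8 + 0 = 8)
u(4)*(S*108) = 8*(27*108) = 8*2916 = 23328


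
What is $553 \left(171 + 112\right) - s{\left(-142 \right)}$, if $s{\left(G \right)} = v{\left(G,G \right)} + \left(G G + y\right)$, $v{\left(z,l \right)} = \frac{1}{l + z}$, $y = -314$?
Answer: $\frac{38808317}{284} \approx 1.3665 \cdot 10^{5}$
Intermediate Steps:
$s{\left(G \right)} = -314 + G^{2} + \frac{1}{2 G}$ ($s{\left(G \right)} = \frac{1}{G + G} + \left(G G - 314\right) = \frac{1}{2 G} + \left(G^{2} - 314\right) = \frac{1}{2 G} + \left(-314 + G^{2}\right) = -314 + G^{2} + \frac{1}{2 G}$)
$553 \left(171 + 112\right) - s{\left(-142 \right)} = 553 \left(171 + 112\right) - \left(-314 + \left(-142\right)^{2} + \frac{1}{2 \left(-142\right)}\right) = 553 \cdot 283 - \left(-314 + 20164 + \frac{1}{2} \left(- \frac{1}{142}\right)\right) = 156499 - \left(-314 + 20164 - \frac{1}{284}\right) = 156499 - \frac{5637399}{284} = \frac{38808317}{284}$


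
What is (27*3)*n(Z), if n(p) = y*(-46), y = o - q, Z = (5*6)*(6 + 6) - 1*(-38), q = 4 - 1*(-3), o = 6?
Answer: 3726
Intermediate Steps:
q = 7 (q = 4 + 3 = 7)
Z = 398 (Z = 30*12 + 38 = 360 + 38 = 398)
y = -1 (y = 6 - 1*7 = 6 - 7 = -1)
n(p) = 46 (n(p) = -1*(-46) = 46)
(27*3)*n(Z) = (27*3)*46 = 81*46 = 3726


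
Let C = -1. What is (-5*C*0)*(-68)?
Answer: 0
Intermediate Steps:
(-5*C*0)*(-68) = (-5*(-1)*0)*(-68) = (5*0)*(-68) = 0*(-68) = 0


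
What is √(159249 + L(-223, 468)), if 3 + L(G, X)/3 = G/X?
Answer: √968807463/78 ≈ 399.05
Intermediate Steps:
L(G, X) = -9 + 3*G/X (L(G, X) = -9 + 3*(G/X) = -9 + 3*G/X)
√(159249 + L(-223, 468)) = √(159249 + (-9 + 3*(-223)/468)) = √(159249 + (-9 + 3*(-223)*(1/468))) = √(159249 + (-9 - 223/156)) = √(159249 - 1627/156) = √(24841217/156) = √968807463/78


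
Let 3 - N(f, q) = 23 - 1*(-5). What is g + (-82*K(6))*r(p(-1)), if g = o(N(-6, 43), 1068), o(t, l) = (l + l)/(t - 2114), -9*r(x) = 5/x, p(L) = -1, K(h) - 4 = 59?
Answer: -2047022/713 ≈ -2871.0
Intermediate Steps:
K(h) = 63 (K(h) = 4 + 59 = 63)
r(x) = -5/(9*x)
N(f, q) = -25 (N(f, q) = 3 - (23 - 1*(-5)) = 3 - (23 + 5) = 3 - 1*28 = 3 - 28 = -25)
o(t, l) = 2*l/(-2114 + t) (o(t, l) = (2*l)/(-2114 + t) = 2*l/(-2114 + t))
g = -712/713 (g = 2*1068/(-2114 - 25) = 2*1068/(-2139) = 2*1068*(-1/2139) = -712/713 ≈ -0.99860)
g + (-82*K(6))*r(p(-1)) = -712/713 + (-82*63)*(-5/9/(-1)) = -712/713 - (-2870)*(-1) = -712/713 - 5166*5/9 = -712/713 - 2870 = -2047022/713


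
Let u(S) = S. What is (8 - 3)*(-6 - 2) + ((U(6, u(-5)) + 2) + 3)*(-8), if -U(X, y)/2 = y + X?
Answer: -64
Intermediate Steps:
U(X, y) = -2*X - 2*y (U(X, y) = -2*(y + X) = -2*(X + y) = -2*X - 2*y)
(8 - 3)*(-6 - 2) + ((U(6, u(-5)) + 2) + 3)*(-8) = (8 - 3)*(-6 - 2) + (((-2*6 - 2*(-5)) + 2) + 3)*(-8) = 5*(-8) + (((-12 + 10) + 2) + 3)*(-8) = -40 + ((-2 + 2) + 3)*(-8) = -40 + (0 + 3)*(-8) = -40 + 3*(-8) = -40 - 24 = -64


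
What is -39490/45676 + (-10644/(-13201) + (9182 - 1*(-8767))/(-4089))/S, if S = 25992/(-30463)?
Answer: 937398087166753/281071529671896 ≈ 3.3351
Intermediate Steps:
S = -25992/30463 (S = 25992*(-1/30463) = -25992/30463 ≈ -0.85323)
-39490/45676 + (-10644/(-13201) + (9182 - 1*(-8767))/(-4089))/S = -39490/45676 + (-10644/(-13201) + (9182 - 1*(-8767))/(-4089))/(-25992/30463) = -39490*1/45676 + (-10644*(-1/13201) + (9182 + 8767)*(-1/4089))*(-30463/25992) = -19745/22838 + (10644/13201 + 17949*(-1/4089))*(-30463/25992) = -19745/22838 + (10644/13201 - 5983/1363)*(-30463/25992) = -19745/22838 - 64473811/17992963*(-30463/25992) = -19745/22838 + 1964065704493/467673094296 = 937398087166753/281071529671896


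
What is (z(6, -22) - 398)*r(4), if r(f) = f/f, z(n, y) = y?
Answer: -420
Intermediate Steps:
r(f) = 1
(z(6, -22) - 398)*r(4) = (-22 - 398)*1 = -420*1 = -420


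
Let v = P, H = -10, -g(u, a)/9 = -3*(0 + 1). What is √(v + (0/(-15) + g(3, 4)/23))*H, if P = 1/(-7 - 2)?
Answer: -20*√1265/69 ≈ -10.309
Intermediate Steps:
g(u, a) = 27 (g(u, a) = -(-27)*(0 + 1) = -(-27) = -9*(-3) = 27)
P = -⅑ (P = 1/(-9) = -⅑ ≈ -0.11111)
v = -⅑ ≈ -0.11111
√(v + (0/(-15) + g(3, 4)/23))*H = √(-⅑ + (0/(-15) + 27/23))*(-10) = √(-⅑ + (0*(-1/15) + 27*(1/23)))*(-10) = √(-⅑ + (0 + 27/23))*(-10) = √(-⅑ + 27/23)*(-10) = √(220/207)*(-10) = (2*√1265/69)*(-10) = -20*√1265/69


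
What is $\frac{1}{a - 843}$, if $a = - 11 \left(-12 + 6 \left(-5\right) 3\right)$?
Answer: $\frac{1}{279} \approx 0.0035842$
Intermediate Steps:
$a = 1122$ ($a = - 11 \left(-12 - 90\right) = \left(-11\right) \left(-102\right) = 1122$)
$\frac{1}{a - 843} = \frac{1}{1122 - 843} = \frac{1}{279}$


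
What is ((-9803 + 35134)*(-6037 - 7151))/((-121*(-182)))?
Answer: -23861802/1573 ≈ -15170.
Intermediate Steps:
((-9803 + 35134)*(-6037 - 7151))/((-121*(-182))) = (25331*(-13188))/22022 = -334065228*1/22022 = -23861802/1573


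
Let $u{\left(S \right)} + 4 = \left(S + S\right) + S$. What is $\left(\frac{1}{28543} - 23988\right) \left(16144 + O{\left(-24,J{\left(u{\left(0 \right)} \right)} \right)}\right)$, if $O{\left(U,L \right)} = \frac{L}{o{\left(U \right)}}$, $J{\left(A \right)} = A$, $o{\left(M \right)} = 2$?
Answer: $- \frac{11052257634586}{28543} \approx -3.8721 \cdot 10^{8}$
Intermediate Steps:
$u{\left(S \right)} = -4 + 3 S$ ($u{\left(S \right)} = -4 + \left(\left(S + S\right) + S\right) = -4 + \left(2 S + S\right) = -4 + 3 S$)
$O{\left(U,L \right)} = \frac{L}{2}$
$\left(\frac{1}{28543} - 23988\right) \left(16144 + O{\left(-24,J{\left(u{\left(0 \right)} \right)} \right)}\right) = \left(\frac{1}{28543} - 23988\right) \left(16144 + \frac{-4 + 3 \cdot 0}{2}\right) = \left(\frac{1}{28543} - 23988\right) \left(16144 + \frac{-4 + 0}{2}\right) = - \frac{684689483 \left(16144 + \frac{1}{2} \left(-4\right)\right)}{28543} = - \frac{684689483 \left(16144 - 2\right)}{28543} = \left(- \frac{684689483}{28543}\right) 16142 = - \frac{11052257634586}{28543}$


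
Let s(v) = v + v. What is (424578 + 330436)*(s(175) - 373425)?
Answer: -281676848050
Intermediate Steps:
s(v) = 2*v
(424578 + 330436)*(s(175) - 373425) = (424578 + 330436)*(2*175 - 373425) = 755014*(350 - 373425) = 755014*(-373075) = -281676848050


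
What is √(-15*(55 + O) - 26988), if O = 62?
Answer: I*√28743 ≈ 169.54*I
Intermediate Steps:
√(-15*(55 + O) - 26988) = √(-15*(55 + 62) - 26988) = √(-15*117 - 26988) = √(-1755 - 26988) = √(-28743) = I*√28743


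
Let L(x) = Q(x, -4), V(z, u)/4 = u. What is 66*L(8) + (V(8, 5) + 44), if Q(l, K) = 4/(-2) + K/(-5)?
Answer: -76/5 ≈ -15.200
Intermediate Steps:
V(z, u) = 4*u
Q(l, K) = -2 - K/5 (Q(l, K) = 4*(-½) + K*(-⅕) = -2 - K/5)
L(x) = -6/5 (L(x) = -2 - ⅕*(-4) = -2 + ⅘ = -6/5)
66*L(8) + (V(8, 5) + 44) = 66*(-6/5) + (4*5 + 44) = -396/5 + (20 + 44) = -396/5 + 64 = -76/5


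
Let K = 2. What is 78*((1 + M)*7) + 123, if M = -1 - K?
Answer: -969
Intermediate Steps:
M = -3 (M = -1 - 1*2 = -1 - 2 = -3)
78*((1 + M)*7) + 123 = 78*((1 - 3)*7) + 123 = 78*(-2*7) + 123 = 78*(-14) + 123 = -1092 + 123 = -969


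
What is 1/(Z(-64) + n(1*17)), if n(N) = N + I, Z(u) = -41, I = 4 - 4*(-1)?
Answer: -1/16 ≈ -0.062500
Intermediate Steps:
I = 8 (I = 4 + 4 = 8)
n(N) = 8 + N (n(N) = N + 8 = 8 + N)
1/(Z(-64) + n(1*17)) = 1/(-41 + (8 + 1*17)) = 1/(-41 + (8 + 17)) = 1/(-41 + 25) = 1/(-16) = -1/16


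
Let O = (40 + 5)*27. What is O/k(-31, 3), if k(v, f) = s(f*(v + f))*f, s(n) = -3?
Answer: -135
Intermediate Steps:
k(v, f) = -3*f
O = 1215 (O = 45*27 = 1215)
O/k(-31, 3) = 1215/((-3*3)) = 1215/(-9) = 1215*(-⅑) = -135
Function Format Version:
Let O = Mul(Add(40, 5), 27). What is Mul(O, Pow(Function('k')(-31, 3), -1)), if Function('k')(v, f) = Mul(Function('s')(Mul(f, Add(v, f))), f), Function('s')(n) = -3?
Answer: -135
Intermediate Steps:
Function('k')(v, f) = Mul(-3, f)
O = 1215 (O = Mul(45, 27) = 1215)
Mul(O, Pow(Function('k')(-31, 3), -1)) = Mul(1215, Pow(Mul(-3, 3), -1)) = Mul(1215, Pow(-9, -1)) = Mul(1215, Rational(-1, 9)) = -135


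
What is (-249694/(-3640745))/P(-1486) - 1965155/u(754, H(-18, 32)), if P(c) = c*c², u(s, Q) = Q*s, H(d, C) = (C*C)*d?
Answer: 2934631086152033161421/20753937792038782955520 ≈ 0.14140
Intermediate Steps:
H(d, C) = d*C² (H(d, C) = C²*d = d*C²)
P(c) = c³
(-249694/(-3640745))/P(-1486) - 1965155/u(754, H(-18, 32)) = (-249694/(-3640745))/((-1486)³) - 1965155/(-18*32²*754) = -249694*(-1/3640745)/(-3281379256) - 1965155/(-18*1024*754) = (249694/3640745)*(-1/3281379256) - 1965155/((-18432*754)) = -124847/5973332559692860 - 1965155/(-13897728) = -124847/5973332559692860 - 1965155*(-1/13897728) = -124847/5973332559692860 + 1965155/13897728 = 2934631086152033161421/20753937792038782955520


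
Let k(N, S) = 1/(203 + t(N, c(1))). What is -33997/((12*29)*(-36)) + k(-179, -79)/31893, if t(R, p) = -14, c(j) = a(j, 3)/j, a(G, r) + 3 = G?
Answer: 7589864711/2796888528 ≈ 2.7137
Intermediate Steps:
a(G, r) = -3 + G
c(j) = (-3 + j)/j
k(N, S) = 1/189 (k(N, S) = 1/(203 - 14) = 1/189)
-33997/((12*29)*(-36)) + k(-179, -79)/31893 = -33997/((12*29)*(-36)) + (1/189)/31893 = -33997/(348*(-36)) + (1/189)*(1/31893) = -33997/(-12528) + 1/6027777 = -33997*(-1/12528) + 1/6027777 = 33997/12528 + 1/6027777 = 7589864711/2796888528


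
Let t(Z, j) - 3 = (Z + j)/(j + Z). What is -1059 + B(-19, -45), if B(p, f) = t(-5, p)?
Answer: -1055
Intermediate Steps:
t(Z, j) = 4 (t(Z, j) = 3 + (Z + j)/(j + Z) = 3 + (Z + j)/(Z + j) = 3 + 1 = 4)
B(p, f) = 4
-1059 + B(-19, -45) = -1059 + 4 = -1055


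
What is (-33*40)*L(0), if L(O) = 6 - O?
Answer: -7920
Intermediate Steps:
(-33*40)*L(0) = (-33*40)*(6 - 1*0) = -1320*(6 + 0) = -1320*6 = -7920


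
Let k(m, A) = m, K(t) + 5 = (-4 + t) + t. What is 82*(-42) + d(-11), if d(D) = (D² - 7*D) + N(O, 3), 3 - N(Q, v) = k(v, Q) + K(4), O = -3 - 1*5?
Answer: -3245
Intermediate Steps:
K(t) = -9 + 2*t (K(t) = -5 + ((-4 + t) + t) = -5 + (-4 + 2*t) = -9 + 2*t)
O = -8 (O = -3 - 5 = -8)
N(Q, v) = 4 - v (N(Q, v) = 3 - (v + (-9 + 2*4)) = 3 - (v + (-9 + 8)) = 3 - (v - 1) = 3 - (-1 + v) = 3 + (1 - v) = 4 - v)
d(D) = 1 + D² - 7*D (d(D) = (D² - 7*D) + (4 - 1*3) = (D² - 7*D) + (4 - 3) = (D² - 7*D) + 1 = 1 + D² - 7*D)
82*(-42) + d(-11) = 82*(-42) + (1 + (-11)² - 7*(-11)) = -3444 + (1 + 121 + 77) = -3444 + 199 = -3245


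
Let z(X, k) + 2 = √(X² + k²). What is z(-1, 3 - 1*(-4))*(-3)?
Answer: 6 - 15*√2 ≈ -15.213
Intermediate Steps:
z(X, k) = -2 + √(X² + k²)
z(-1, 3 - 1*(-4))*(-3) = (-2 + √((-1)² + (3 - 1*(-4))²))*(-3) = (-2 + √(1 + (3 + 4)²))*(-3) = (-2 + √(1 + 7²))*(-3) = (-2 + √(1 + 49))*(-3) = (-2 + √50)*(-3) = (-2 + 5*√2)*(-3) = 6 - 15*√2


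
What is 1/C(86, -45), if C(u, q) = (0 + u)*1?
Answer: 1/86 ≈ 0.011628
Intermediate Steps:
C(u, q) = u (C(u, q) = u*1 = u)
1/C(86, -45) = 1/86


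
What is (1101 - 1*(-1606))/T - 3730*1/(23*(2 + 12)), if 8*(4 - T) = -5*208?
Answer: 185917/21574 ≈ 8.6176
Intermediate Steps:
T = 134 (T = 4 - (-5)*208/8 = 4 - 1/8*(-1040) = 4 + 130 = 134)
(1101 - 1*(-1606))/T - 3730*1/(23*(2 + 12)) = (1101 - 1*(-1606))/134 - 3730*1/(23*(2 + 12)) = (1101 + 1606)*(1/134) - 3730/(23*14) = 2707*(1/134) - 3730/322 = 2707/134 - 3730*1/322 = 2707/134 - 1865/161 = 185917/21574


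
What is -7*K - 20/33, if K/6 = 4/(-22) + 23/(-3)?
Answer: 10858/33 ≈ 329.03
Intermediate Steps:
K = -518/11 (K = 6*(4/(-22) + 23/(-3)) = 6*(4*(-1/22) + 23*(-1/3)) = 6*(-2/11 - 23/3) = 6*(-259/33) = -518/11 ≈ -47.091)
-7*K - 20/33 = -7*(-518/11) - 20/33 = 3626/11 - 20*1/33 = 3626/11 - 20/33 = 10858/33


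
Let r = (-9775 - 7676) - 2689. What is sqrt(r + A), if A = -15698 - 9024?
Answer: I*sqrt(44862) ≈ 211.81*I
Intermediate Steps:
r = -20140 (r = -17451 - 2689 = -20140)
A = -24722
sqrt(r + A) = sqrt(-20140 - 24722) = sqrt(-44862) = I*sqrt(44862)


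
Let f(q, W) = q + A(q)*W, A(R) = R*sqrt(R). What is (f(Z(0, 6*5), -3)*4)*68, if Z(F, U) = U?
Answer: 8160 - 24480*sqrt(30) ≈ -1.2592e+5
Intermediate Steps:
A(R) = R**(3/2)
f(q, W) = q + W*q**(3/2) (f(q, W) = q + q**(3/2)*W = q + W*q**(3/2))
(f(Z(0, 6*5), -3)*4)*68 = ((6*5 - 3*30*sqrt(30))*4)*68 = ((30 - 90*sqrt(30))*4)*68 = (120 - 360*sqrt(30))*68 = 8160 - 24480*sqrt(30)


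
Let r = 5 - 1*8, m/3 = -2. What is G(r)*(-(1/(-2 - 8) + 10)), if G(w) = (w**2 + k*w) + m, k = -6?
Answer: -2079/10 ≈ -207.90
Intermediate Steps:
m = -6 (m = 3*(-2) = -6)
r = -3 (r = 5 - 8 = -3)
G(w) = -6 + w**2 - 6*w (G(w) = (w**2 - 6*w) - 6 = -6 + w**2 - 6*w)
G(r)*(-(1/(-2 - 8) + 10)) = (-6 + (-3)**2 - 6*(-3))*(-(1/(-2 - 8) + 10)) = (-6 + 9 + 18)*(-(1/(-10) + 10)) = 21*(-(-1/10 + 10)) = 21*(-1*99/10) = 21*(-99/10) = -2079/10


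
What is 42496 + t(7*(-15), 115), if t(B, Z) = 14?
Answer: 42510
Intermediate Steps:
42496 + t(7*(-15), 115) = 42496 + 14 = 42510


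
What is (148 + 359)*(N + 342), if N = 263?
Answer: 306735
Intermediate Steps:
(148 + 359)*(N + 342) = (148 + 359)*(263 + 342) = 507*605 = 306735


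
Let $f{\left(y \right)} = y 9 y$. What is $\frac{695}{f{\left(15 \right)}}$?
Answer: $\frac{139}{405} \approx 0.34321$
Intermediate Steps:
$f{\left(y \right)} = 9 y^{2}$ ($f{\left(y \right)} = 9 y y = 9 y^{2}$)
$\frac{695}{f{\left(15 \right)}} = \frac{695}{9 \cdot 15^{2}} = \frac{695}{9 \cdot 225} = \frac{695}{2025} = 695 \cdot \frac{1}{2025} = \frac{139}{405}$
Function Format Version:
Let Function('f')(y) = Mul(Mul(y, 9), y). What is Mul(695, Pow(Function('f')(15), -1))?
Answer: Rational(139, 405) ≈ 0.34321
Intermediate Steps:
Function('f')(y) = Mul(9, Pow(y, 2)) (Function('f')(y) = Mul(Mul(9, y), y) = Mul(9, Pow(y, 2)))
Mul(695, Pow(Function('f')(15), -1)) = Mul(695, Pow(Mul(9, Pow(15, 2)), -1)) = Mul(695, Pow(Mul(9, 225), -1)) = Mul(695, Pow(2025, -1)) = Mul(695, Rational(1, 2025)) = Rational(139, 405)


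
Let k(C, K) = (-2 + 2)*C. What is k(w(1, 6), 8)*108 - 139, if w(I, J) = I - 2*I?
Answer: -139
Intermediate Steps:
w(I, J) = -I
k(C, K) = 0 (k(C, K) = 0*C = 0)
k(w(1, 6), 8)*108 - 139 = 0*108 - 139 = 0 - 139 = -139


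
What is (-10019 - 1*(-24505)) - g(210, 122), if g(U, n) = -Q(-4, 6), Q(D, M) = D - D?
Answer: 14486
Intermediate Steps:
Q(D, M) = 0
g(U, n) = 0 (g(U, n) = -1*0 = 0)
(-10019 - 1*(-24505)) - g(210, 122) = (-10019 - 1*(-24505)) - 1*0 = (-10019 + 24505) + 0 = 14486 + 0 = 14486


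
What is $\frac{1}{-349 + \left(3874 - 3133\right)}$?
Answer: $\frac{1}{392} \approx 0.002551$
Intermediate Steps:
$\frac{1}{-349 + \left(3874 - 3133\right)} = \frac{1}{-349 + 741} = \frac{1}{392}$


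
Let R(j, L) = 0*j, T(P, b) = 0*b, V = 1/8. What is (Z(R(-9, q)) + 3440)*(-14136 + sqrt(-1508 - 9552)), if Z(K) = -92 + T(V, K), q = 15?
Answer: -47327328 + 6696*I*sqrt(2765) ≈ -4.7327e+7 + 3.521e+5*I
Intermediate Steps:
V = 1/8 ≈ 0.12500
T(P, b) = 0
R(j, L) = 0
Z(K) = -92 (Z(K) = -92 + 0 = -92)
(Z(R(-9, q)) + 3440)*(-14136 + sqrt(-1508 - 9552)) = (-92 + 3440)*(-14136 + sqrt(-1508 - 9552)) = 3348*(-14136 + sqrt(-11060)) = 3348*(-14136 + 2*I*sqrt(2765)) = -47327328 + 6696*I*sqrt(2765)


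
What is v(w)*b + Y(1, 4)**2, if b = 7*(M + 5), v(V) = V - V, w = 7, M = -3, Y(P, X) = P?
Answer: 1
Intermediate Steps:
v(V) = 0
b = 14 (b = 7*(-3 + 5) = 7*2 = 14)
v(w)*b + Y(1, 4)**2 = 0*14 + 1**2 = 0 + 1 = 1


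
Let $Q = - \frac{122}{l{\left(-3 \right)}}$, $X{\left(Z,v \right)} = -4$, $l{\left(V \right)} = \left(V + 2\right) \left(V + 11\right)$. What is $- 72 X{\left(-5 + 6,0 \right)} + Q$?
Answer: $\frac{1213}{4} \approx 303.25$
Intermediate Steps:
$l{\left(V \right)} = \left(2 + V\right) \left(11 + V\right)$
$Q = \frac{61}{4}$ ($Q = - \frac{122}{22 + \left(-3\right)^{2} + 13 \left(-3\right)} = - \frac{122}{22 + 9 - 39} = - \frac{122}{-8} = \left(-122\right) \left(- \frac{1}{8}\right) = \frac{61}{4} \approx 15.25$)
$- 72 X{\left(-5 + 6,0 \right)} + Q = \left(-72\right) \left(-4\right) + \frac{61}{4} = 288 + \frac{61}{4} = \frac{1213}{4}$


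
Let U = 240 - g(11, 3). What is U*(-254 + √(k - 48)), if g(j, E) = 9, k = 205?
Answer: -58674 + 231*√157 ≈ -55780.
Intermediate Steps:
U = 231 (U = 240 - 1*9 = 240 - 9 = 231)
U*(-254 + √(k - 48)) = 231*(-254 + √(205 - 48)) = 231*(-254 + √157) = -58674 + 231*√157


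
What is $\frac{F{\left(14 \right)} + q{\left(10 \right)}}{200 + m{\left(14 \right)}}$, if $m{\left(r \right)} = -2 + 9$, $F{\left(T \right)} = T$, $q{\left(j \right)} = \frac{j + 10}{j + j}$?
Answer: $\frac{5}{69} \approx 0.072464$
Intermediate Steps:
$q{\left(j \right)} = \frac{10 + j}{2 j}$
$m{\left(r \right)} = 7$
$\frac{F{\left(14 \right)} + q{\left(10 \right)}}{200 + m{\left(14 \right)}} = \frac{14 + \frac{10 + 10}{2 \cdot 10}}{200 + 7} = \frac{14 + \frac{1}{2} \cdot \frac{1}{10} \cdot 20}{207} = \left(14 + 1\right) \frac{1}{207} = 15 \cdot \frac{1}{207} = \frac{5}{69}$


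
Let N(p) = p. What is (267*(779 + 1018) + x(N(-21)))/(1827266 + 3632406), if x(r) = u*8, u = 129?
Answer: 480831/5459672 ≈ 0.088070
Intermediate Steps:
x(r) = 1032 (x(r) = 129*8 = 1032)
(267*(779 + 1018) + x(N(-21)))/(1827266 + 3632406) = (267*(779 + 1018) + 1032)/(1827266 + 3632406) = (267*1797 + 1032)/5459672 = (479799 + 1032)*(1/5459672) = 480831*(1/5459672) = 480831/5459672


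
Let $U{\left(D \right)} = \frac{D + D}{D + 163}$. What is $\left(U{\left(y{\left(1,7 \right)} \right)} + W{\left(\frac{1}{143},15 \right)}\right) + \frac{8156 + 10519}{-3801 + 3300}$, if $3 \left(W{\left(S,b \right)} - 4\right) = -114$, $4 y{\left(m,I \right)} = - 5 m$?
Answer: $- \frac{7702911}{108049} \approx -71.291$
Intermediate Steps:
$y{\left(m,I \right)} = - \frac{5 m}{4}$ ($y{\left(m,I \right)} = \frac{\left(-5\right) m}{4} = - \frac{5 m}{4}$)
$W{\left(S,b \right)} = -34$ ($W{\left(S,b \right)} = 4 + \frac{1}{3} \left(-114\right) = 4 - 38 = -34$)
$U{\left(D \right)} = \frac{2 D}{163 + D}$
$\left(U{\left(y{\left(1,7 \right)} \right)} + W{\left(\frac{1}{143},15 \right)}\right) + \frac{8156 + 10519}{-3801 + 3300} = \left(\frac{2 \left(\left(- \frac{5}{4}\right) 1\right)}{163 - \frac{5}{4}} - 34\right) + \frac{8156 + 10519}{-3801 + 3300} = \left(2 \left(- \frac{5}{4}\right) \frac{1}{163 - \frac{5}{4}} - 34\right) + \frac{18675}{-501} = \left(2 \left(- \frac{5}{4}\right) \frac{1}{\frac{647}{4}} - 34\right) + 18675 \left(- \frac{1}{501}\right) = \left(2 \left(- \frac{5}{4}\right) \frac{4}{647} - 34\right) - \frac{6225}{167} = \left(- \frac{10}{647} - 34\right) - \frac{6225}{167} = - \frac{22008}{647} - \frac{6225}{167} = - \frac{7702911}{108049}$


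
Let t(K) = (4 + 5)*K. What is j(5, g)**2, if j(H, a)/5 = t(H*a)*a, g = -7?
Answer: 121550625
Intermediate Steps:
t(K) = 9*K
j(H, a) = 45*H*a**2 (j(H, a) = 5*((9*(H*a))*a) = 5*((9*H*a)*a) = 5*(9*H*a**2) = 45*H*a**2)
j(5, g)**2 = (45*5*(-7)**2)**2 = (45*5*49)**2 = 11025**2 = 121550625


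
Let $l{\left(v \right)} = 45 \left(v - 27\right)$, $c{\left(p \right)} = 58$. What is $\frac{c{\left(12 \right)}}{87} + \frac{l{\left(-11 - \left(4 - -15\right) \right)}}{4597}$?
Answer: $\frac{1499}{13791} \approx 0.10869$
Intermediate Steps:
$l{\left(v \right)} = -1215 + 45 v$ ($l{\left(v \right)} = 45 \left(-27 + v\right) = -1215 + 45 v$)
$\frac{c{\left(12 \right)}}{87} + \frac{l{\left(-11 - \left(4 - -15\right) \right)}}{4597} = \frac{58}{87} + \frac{-1215 + 45 \left(-11 - \left(4 - -15\right)\right)}{4597} = 58 \cdot \frac{1}{87} + \left(-1215 + 45 \left(-11 - \left(4 + 15\right)\right)\right) \frac{1}{4597} = \frac{2}{3} + \left(-1215 + 45 \left(-11 - 19\right)\right) \frac{1}{4597} = \frac{2}{3} + \left(-1215 + 45 \left(-30\right)\right) \frac{1}{4597} = \frac{2}{3} + \left(-1215 - 1350\right) \frac{1}{4597} = \frac{2}{3} - \frac{2565}{4597} = \frac{1499}{13791}$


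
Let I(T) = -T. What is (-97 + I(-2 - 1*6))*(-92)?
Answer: 8188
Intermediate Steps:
(-97 + I(-2 - 1*6))*(-92) = (-97 - (-2 - 1*6))*(-92) = (-97 - (-2 - 6))*(-92) = (-97 - 1*(-8))*(-92) = (-97 + 8)*(-92) = -89*(-92) = 8188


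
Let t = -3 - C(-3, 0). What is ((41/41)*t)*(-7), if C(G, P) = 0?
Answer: 21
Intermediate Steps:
t = -3 (t = -3 - 1*0 = -3 + 0 = -3)
((41/41)*t)*(-7) = ((41/41)*(-3))*(-7) = ((41*(1/41))*(-3))*(-7) = (1*(-3))*(-7) = -3*(-7) = 21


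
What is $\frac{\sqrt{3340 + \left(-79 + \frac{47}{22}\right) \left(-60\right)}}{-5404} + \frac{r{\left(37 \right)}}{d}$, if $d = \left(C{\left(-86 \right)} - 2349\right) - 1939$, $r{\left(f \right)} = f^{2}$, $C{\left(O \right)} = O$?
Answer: $- \frac{1369}{4374} - \frac{\sqrt{962170}}{59444} \approx -0.32949$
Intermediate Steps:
$d = -4374$ ($d = \left(-86 - 2349\right) - 1939 = -2435 - 1939 = -4374$)
$\frac{\sqrt{3340 + \left(-79 + \frac{47}{22}\right) \left(-60\right)}}{-5404} + \frac{r{\left(37 \right)}}{d} = \frac{\sqrt{3340 + \left(-79 + \frac{47}{22}\right) \left(-60\right)}}{-5404} + \frac{37^{2}}{-4374} = \sqrt{3340 + \left(-79 + 47 \cdot \frac{1}{22}\right) \left(-60\right)} \left(- \frac{1}{5404}\right) + 1369 \left(- \frac{1}{4374}\right) = \sqrt{3340 + \left(-79 + \frac{47}{22}\right) \left(-60\right)} \left(- \frac{1}{5404}\right) - \frac{1369}{4374} = \sqrt{3340 - - \frac{50730}{11}} \left(- \frac{1}{5404}\right) - \frac{1369}{4374} = \sqrt{3340 + \frac{50730}{11}} \left(- \frac{1}{5404}\right) - \frac{1369}{4374} = \sqrt{\frac{87470}{11}} \left(- \frac{1}{5404}\right) - \frac{1369}{4374} = \frac{\sqrt{962170}}{11} \left(- \frac{1}{5404}\right) - \frac{1369}{4374} = - \frac{\sqrt{962170}}{59444} - \frac{1369}{4374} = - \frac{1369}{4374} - \frac{\sqrt{962170}}{59444}$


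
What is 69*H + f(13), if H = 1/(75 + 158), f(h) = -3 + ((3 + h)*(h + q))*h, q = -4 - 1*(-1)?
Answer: 484010/233 ≈ 2077.3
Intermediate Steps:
q = -3 (q = -4 + 1 = -3)
f(h) = -3 + h*(-3 + h)*(3 + h) (f(h) = -3 + ((3 + h)*(h - 3))*h = -3 + ((3 + h)*(-3 + h))*h = -3 + ((-3 + h)*(3 + h))*h = -3 + h*(-3 + h)*(3 + h))
H = 1/233 ≈ 0.0042918
69*H + f(13) = 69*(1/233) + (-3 + 13**3 - 9*13) = 69/233 + (-3 + 2197 - 117) = 69/233 + 2077 = 484010/233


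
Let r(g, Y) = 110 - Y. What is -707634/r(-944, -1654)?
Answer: -39313/98 ≈ -401.15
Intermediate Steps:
-707634/r(-944, -1654) = -707634/(110 - 1*(-1654)) = -707634/(110 + 1654) = -707634/1764 = -707634*1/1764 = -39313/98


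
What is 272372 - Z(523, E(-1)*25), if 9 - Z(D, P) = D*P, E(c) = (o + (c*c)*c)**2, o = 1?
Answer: 272363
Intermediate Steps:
E(c) = (1 + c**3)**2 (E(c) = (1 + (c*c)*c)**2 = (1 + c**2*c)**2 = (1 + c**3)**2)
Z(D, P) = 9 - D*P
272372 - Z(523, E(-1)*25) = 272372 - (9 - 1*523*(1 + (-1)**3)**2*25) = 272372 - (9 - 1*523*(1 - 1)**2*25) = 272372 - (9 - 1*523*0**2*25) = 272372 - (9 - 1*523*0*25) = 272372 - (9 - 1*523*0) = 272372 - (9 + 0) = 272372 - 1*9 = 272372 - 9 = 272363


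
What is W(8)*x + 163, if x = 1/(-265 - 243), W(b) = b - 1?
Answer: 82797/508 ≈ 162.99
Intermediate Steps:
W(b) = -1 + b
x = -1/508 (x = 1/(-508) = -1/508 ≈ -0.0019685)
W(8)*x + 163 = (-1 + 8)*(-1/508) + 163 = 7*(-1/508) + 163 = -7/508 + 163 = 82797/508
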